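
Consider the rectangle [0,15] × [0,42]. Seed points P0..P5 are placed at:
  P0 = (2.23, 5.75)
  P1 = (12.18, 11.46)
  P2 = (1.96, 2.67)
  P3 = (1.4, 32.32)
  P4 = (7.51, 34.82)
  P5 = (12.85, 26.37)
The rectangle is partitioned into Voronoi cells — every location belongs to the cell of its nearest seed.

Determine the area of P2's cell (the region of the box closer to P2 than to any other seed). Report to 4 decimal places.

Area of P2's cell: 45.2995

1. box [0,15]×[0,42]: [(0, 0) (15, 0) (15, 42) (0, 42)]
2. ⊥bis P2·P0 via (2.095,4.21): [(0, 4.3937) (0, 0) (15, 0) (15, 3.0787)]  |A|=56.0428
3. ⊥bis P2·P1 via (7.07,7.065): [(10.1314, 3.5055) (0, 4.3937) (0, 0) (13.1465, 0)]  |A|=45.2995
4. ⊥bis P2·P3 via (1.68,17.495): [(10.1314, 3.5055) (0, 4.3937) (0, 0) (13.1465, 0)]  |A|=45.2995
5. ⊥bis P2·P4 via (4.735,18.745): [(10.1314, 3.5055) (0, 4.3937) (0, 0) (13.1465, 0)]  |A|=45.2995
6. ⊥bis P2·P5 via (7.405,14.52): [(10.1314, 3.5055) (0, 4.3937) (0, 0) (13.1465, 0)]  |A|=45.2995
7. canonical 4-gon: [(10.1314, 3.5055) (0, 4.3937) (0, 0) (13.1465, 0)]
8. shoelace: 45.2995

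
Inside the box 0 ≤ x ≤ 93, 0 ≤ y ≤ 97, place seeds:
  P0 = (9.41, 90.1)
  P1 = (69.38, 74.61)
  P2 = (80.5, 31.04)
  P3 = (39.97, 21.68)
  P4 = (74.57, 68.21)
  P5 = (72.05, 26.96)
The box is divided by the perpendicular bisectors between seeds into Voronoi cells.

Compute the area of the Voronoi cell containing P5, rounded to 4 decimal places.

Area of P5's cell: 1092.4649

1. box [0,93]×[0,97]: [(0, 0) (93, 0) (93, 97) (0, 97)]
2. ⊥bis P5·P0 via (40.73,58.53): [(0, 18.1225) (0, 0) (93, 0) (93, 97) (79.5071, 97)]  |A|=5885.3419
3. ⊥bis P5·P1 via (70.715,50.785): [(30.6609, 48.5406) (0, 18.1225) (0, 0) (93, 0) (93, 52.0337)]  |A|=4156.8332
4. ⊥bis P5·P2 via (76.275,29): [(65.8869, 50.5145) (30.6609, 48.5406) (0, 18.1225) (0, 0) (90.2774, 0)]  |A|=3382.6707
5. ⊥bis P5·P3 via (56.01,24.32): [(65.8869, 50.5145) (51.8283, 49.7267) (60.0128, 0) (90.2774, 0)]  |A|=1117.1671
6. ⊥bis P5·P4 via (73.31,47.585): [(67.1188, 47.9632) (51.9662, 48.8889) (60.0128, 0) (90.2774, 0)]  |A|=1092.4649
7. canonical 4-gon: [(67.1188, 47.9632) (51.9662, 48.8889) (60.0128, 0) (90.2774, 0)]
8. shoelace: 1092.4649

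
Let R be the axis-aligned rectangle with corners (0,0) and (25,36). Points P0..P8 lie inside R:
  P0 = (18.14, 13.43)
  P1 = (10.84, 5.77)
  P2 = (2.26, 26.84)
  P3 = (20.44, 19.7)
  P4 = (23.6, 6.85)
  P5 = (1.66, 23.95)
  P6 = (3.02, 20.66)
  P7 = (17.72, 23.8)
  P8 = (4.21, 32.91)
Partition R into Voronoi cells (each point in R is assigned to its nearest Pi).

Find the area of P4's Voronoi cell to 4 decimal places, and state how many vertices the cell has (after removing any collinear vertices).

1. box [0,25]×[0,36]: [(0, 0) (25, 0) (25, 36) (0, 36)]
2. ⊥bis P4·P0 via (20.87,10.14): [(8.65, 0) (25, 0) (25, 13.567)]  |A|=110.9104
3. ⊥bis P4·P1 via (17.22,6.31): [(17.1566, 7.0587) (17.7541, 0) (25, 0) (25, 13.567)]  |A|=78.779
4. ⊥bis P4·P2 via (12.93,16.845): [(17.1566, 7.0587) (17.7541, 0) (25, 0) (25, 13.567)]  |A|=78.779
5. ⊥bis P4·P3 via (22.02,13.275): [(17.1566, 7.0587) (17.7541, 0) (25, 0) (25, 13.567)]  |A|=78.779
6. ⊥bis P4·P5 via (12.63,15.4): [(17.1566, 7.0587) (17.7541, 0) (25, 0) (25, 13.567)]  |A|=78.779
7. ⊥bis P4·P6 via (13.31,13.755): [(17.1566, 7.0587) (17.7541, 0) (25, 0) (25, 13.567)]  |A|=78.779
8. ⊥bis P4·P7 via (20.66,15.325): [(17.1566, 7.0587) (17.7541, 0) (25, 0) (25, 13.567)]  |A|=78.779
9. ⊥bis P4·P8 via (13.905,19.88): [(17.1566, 7.0587) (17.7541, 0) (25, 0) (25, 13.567)]  |A|=78.779
10. canonical 4-gon: [(17.1566, 7.0587) (17.7541, 0) (25, 0) (25, 13.567)]
11. shoelace: 78.779

Area of P4's cell: 78.7790 (4 vertices)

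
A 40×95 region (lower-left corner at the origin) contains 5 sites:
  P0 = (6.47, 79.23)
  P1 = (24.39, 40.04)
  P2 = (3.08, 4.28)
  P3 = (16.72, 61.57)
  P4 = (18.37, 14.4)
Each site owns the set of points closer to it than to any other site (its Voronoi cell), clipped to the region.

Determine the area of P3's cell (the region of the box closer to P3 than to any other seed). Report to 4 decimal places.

1. box [0,40]×[0,95]: [(0, 0) (40, 0) (40, 95) (0, 95)]
2. ⊥bis P3·P0 via (11.595,70.4): [(0, 63.6702) (0, 0) (40, 0) (40, 86.8865)]  |A|=3011.1331
3. ⊥bis P3·P1 via (20.555,50.805): [(0, 63.6702) (0, 43.4823) (40, 57.7322) (40, 86.8865)]  |A|=986.8418
4. ⊥bis P3·P2 via (9.9,32.925): [(0, 63.6702) (0, 43.4823) (40, 57.7322) (40, 86.8865)]  |A|=986.8418
5. ⊥bis P3·P4 via (17.545,37.985): [(0, 63.6702) (0, 43.4823) (40, 57.7322) (40, 86.8865)]  |A|=986.8418
6. canonical 4-gon: [(0, 63.6702) (0, 43.4823) (40, 57.7322) (40, 86.8865)]
7. shoelace: 986.8418

Area of P3's cell: 986.8418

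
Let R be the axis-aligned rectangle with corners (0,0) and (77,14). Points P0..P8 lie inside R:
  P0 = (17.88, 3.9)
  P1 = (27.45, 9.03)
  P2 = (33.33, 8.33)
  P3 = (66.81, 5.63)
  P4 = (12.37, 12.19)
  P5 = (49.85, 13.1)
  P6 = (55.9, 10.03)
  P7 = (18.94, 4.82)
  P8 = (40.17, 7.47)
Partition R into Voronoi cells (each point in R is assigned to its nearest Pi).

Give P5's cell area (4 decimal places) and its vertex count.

Area of P5's cell: 58.2236 (3 vertices)

1. box [0,77]×[0,14]: [(0, 0) (77, 0) (77, 14) (0, 14)]
2. ⊥bis P5·P0 via (33.865,8.5): [(36.311, 0) (77, 0) (77, 14) (32.2823, 14)]  |A|=597.8468
3. ⊥bis P5·P1 via (38.65,11.065): [(40.6605, 0) (77, 0) (77, 14) (38.1167, 14)]  |A|=526.5597
4. ⊥bis P5·P2 via (41.59,10.715): [(44.6839, 0) (77, 0) (77, 14) (40.6415, 14)]  |A|=480.7226
5. ⊥bis P5·P3 via (58.33,9.365): [(44.6839, 0) (54.2052, 0) (60.3715, 14) (40.6415, 14)]  |A|=204.7593
6. ⊥bis P5·P4 via (31.11,12.645): [(44.6839, 0) (54.2052, 0) (60.3715, 14) (40.6415, 14)]  |A|=204.7593
7. ⊥bis P5·P6 via (52.875,11.565): [(44.6839, 0) (47.0065, 0) (54.1106, 14) (40.6415, 14)]  |A|=110.5422
8. ⊥bis P5·P7 via (34.395,8.96): [(44.6839, 0) (47.0065, 0) (54.1106, 14) (40.6415, 14)]  |A|=110.5422
9. ⊥bis P5·P8 via (45.01,10.285): [(48.8635, 3.6595) (54.1106, 14) (42.8493, 14)]  |A|=58.2236
10. canonical 3-gon: [(48.8635, 3.6595) (54.1106, 14) (42.8493, 14)]
11. shoelace: 58.2236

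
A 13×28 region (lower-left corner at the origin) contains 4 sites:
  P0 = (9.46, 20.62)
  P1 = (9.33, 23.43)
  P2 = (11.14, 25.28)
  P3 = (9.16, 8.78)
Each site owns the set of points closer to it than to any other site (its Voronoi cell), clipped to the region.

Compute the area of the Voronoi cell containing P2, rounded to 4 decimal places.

Area of P2's cell: 20.5218

1. box [0,13]×[0,28]: [(0, 0) (13, 0) (13, 28) (0, 28)]
2. ⊥bis P2·P0 via (10.3,22.95): [(0, 26.6633) (13, 21.9766) (13, 28) (0, 28)]  |A|=47.8406
3. ⊥bis P2·P1 via (10.235,24.355): [(12.471, 22.1673) (13, 21.9766) (13, 28) (6.5094, 28)]  |A|=20.5218
4. ⊥bis P2·P3 via (10.15,17.03): [(12.471, 22.1673) (13, 21.9766) (13, 28) (6.5094, 28)]  |A|=20.5218
5. canonical 4-gon: [(12.471, 22.1673) (13, 21.9766) (13, 28) (6.5094, 28)]
6. shoelace: 20.5218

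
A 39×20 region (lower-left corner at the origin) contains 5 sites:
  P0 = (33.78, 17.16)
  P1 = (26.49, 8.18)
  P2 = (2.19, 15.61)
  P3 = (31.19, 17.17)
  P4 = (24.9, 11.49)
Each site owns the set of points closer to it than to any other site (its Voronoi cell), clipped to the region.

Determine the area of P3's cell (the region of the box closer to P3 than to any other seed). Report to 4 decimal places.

1. box [0,39]×[0,20]: [(0, 0) (39, 0) (39, 20) (0, 20)]
2. ⊥bis P3·P0 via (32.485,17.165): [(0, 0) (32.4187, 0) (32.4959, 20) (0, 20)]  |A|=649.1467
3. ⊥bis P3·P1 via (28.84,12.675): [(32.4604, 10.7823) (32.4959, 20) (14.829, 20)]  |A|=81.4246
4. ⊥bis P3·P2 via (16.69,16.39): [(16.544, 19.1034) (32.4604, 10.7823) (32.4959, 20) (16.4958, 20)]  |A|=80.6774
5. ⊥bis P3·P4 via (28.045,14.33): [(30.1651, 11.9823) (32.4604, 10.7823) (32.4959, 20) (22.9249, 20)]  |A|=48.9693
6. canonical 4-gon: [(30.1651, 11.9823) (32.4604, 10.7823) (32.4959, 20) (22.9249, 20)]
7. shoelace: 48.9693

Area of P3's cell: 48.9693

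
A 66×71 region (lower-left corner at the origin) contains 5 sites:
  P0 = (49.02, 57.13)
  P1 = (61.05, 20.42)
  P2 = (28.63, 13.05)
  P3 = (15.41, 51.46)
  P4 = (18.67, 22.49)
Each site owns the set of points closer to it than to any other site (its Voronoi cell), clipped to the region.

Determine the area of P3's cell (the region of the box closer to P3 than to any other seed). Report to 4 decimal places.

1. box [0,66]×[0,71]: [(0, 0) (66, 0) (66, 71) (0, 71)]
2. ⊥bis P3·P0 via (32.215,54.295): [(0, 0) (41.3746, 0) (29.3969, 71) (0, 71)]  |A|=2512.3856
3. ⊥bis P3·P1 via (38.23,35.94): [(0, 0) (13.787, 0) (35.8915, 32.5016) (29.3969, 71) (0, 71)]  |A|=2064.0658
4. ⊥bis P3·P2 via (22.02,32.255): [(0, 24.6761) (35.1696, 36.7809) (29.3969, 71) (0, 71)]  |A|=1317.5646
5. ⊥bis P3·P4 via (17.04,36.975): [(0, 35.0575) (34.7997, 38.9735) (29.3969, 71) (0, 71)]  |A|=1096.1343
6. canonical 4-gon: [(0, 35.0575) (34.7997, 38.9735) (29.3969, 71) (0, 71)]
7. shoelace: 1096.1343

Area of P3's cell: 1096.1343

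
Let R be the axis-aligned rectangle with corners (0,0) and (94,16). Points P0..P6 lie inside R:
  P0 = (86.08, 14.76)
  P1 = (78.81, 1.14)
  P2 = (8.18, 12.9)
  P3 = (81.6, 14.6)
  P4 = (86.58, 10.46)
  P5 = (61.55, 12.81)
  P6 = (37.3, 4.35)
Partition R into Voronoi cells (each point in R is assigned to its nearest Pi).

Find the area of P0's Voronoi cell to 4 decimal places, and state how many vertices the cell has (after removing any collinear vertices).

Area of P0's cell: 31.3147 (4 vertices)

1. box [0,94]×[0,16]: [(0, 0) (94, 0) (94, 16) (0, 16)]
2. ⊥bis P0·P1 via (82.445,7.95): [(94, 1.7822) (94, 16) (67.3637, 16)]  |A|=189.3542
3. ⊥bis P0·P2 via (47.13,13.83): [(94, 1.7822) (94, 16) (67.3637, 16)]  |A|=189.3542
4. ⊥bis P0·P3 via (83.84,14.68): [(84.1121, 7.0601) (94, 1.7822) (94, 16) (83.7929, 16)]  |A|=115.9169
5. ⊥bis P0·P4 via (86.33,12.61): [(83.9239, 12.3302) (94, 13.5019) (94, 16) (83.7929, 16)]  |A|=31.3147
6. ⊥bis P0·P5 via (73.815,13.785): [(83.9239, 12.3302) (94, 13.5019) (94, 16) (83.7929, 16)]  |A|=31.3147
7. ⊥bis P0·P6 via (61.69,9.555): [(83.9239, 12.3302) (94, 13.5019) (94, 16) (83.7929, 16)]  |A|=31.3147
8. canonical 4-gon: [(83.9239, 12.3302) (94, 13.5019) (94, 16) (83.7929, 16)]
9. shoelace: 31.3147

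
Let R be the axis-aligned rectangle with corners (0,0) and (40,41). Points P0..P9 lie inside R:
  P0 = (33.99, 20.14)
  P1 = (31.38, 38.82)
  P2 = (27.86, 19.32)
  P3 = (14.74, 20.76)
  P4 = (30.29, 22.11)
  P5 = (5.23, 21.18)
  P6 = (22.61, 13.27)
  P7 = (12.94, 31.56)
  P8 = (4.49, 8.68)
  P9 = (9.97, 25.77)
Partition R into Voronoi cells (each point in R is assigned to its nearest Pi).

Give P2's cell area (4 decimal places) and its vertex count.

Area of P2's cell: 77.2089 (4 vertices)

1. box [0,40]×[0,41]: [(0, 0) (40, 0) (40, 41) (0, 41)]
2. ⊥bis P2·P0 via (30.925,19.73): [(0, 0) (33.5642, 0) (28.0797, 41) (0, 41)]  |A|=1263.7019
3. ⊥bis P2·P1 via (29.62,29.07): [(0, 34.4168) (0, 0) (33.5642, 0) (29.677, 29.0597)]  |A|=998.3769
4. ⊥bis P2·P3 via (21.3,20.04): [(22.4335, 30.3673) (19.1005, 0) (33.5642, 0) (29.677, 29.0597)]  |A|=322.318
5. ⊥bis P2·P4 via (29.075,20.715): [(22.046, 26.837) (19.1005, 0) (33.5642, 0) (31.0198, 19.0211)]  |A|=269.4846
6. ⊥bis P2·P5 via (16.545,20.25): [(22.046, 26.837) (19.1005, 0) (33.5642, 0) (31.0198, 19.0211)]  |A|=269.4846
7. ⊥bis P2·P6 via (25.235,16.295): [(22.046, 26.837) (21.2669, 19.7384) (32.1921, 10.2579) (31.0198, 19.0211)]  |A|=77.2089
8. ⊥bis P2·P7 via (20.4,25.44): [(22.046, 26.837) (21.2669, 19.7384) (32.1921, 10.2579) (31.0198, 19.0211)]  |A|=77.2089
9. ⊥bis P2·P8 via (16.175,14): [(22.046, 26.837) (21.2669, 19.7384) (32.1921, 10.2579) (31.0198, 19.0211)]  |A|=77.2089
10. ⊥bis P2·P9 via (18.915,22.545): [(22.046, 26.837) (21.2669, 19.7384) (32.1921, 10.2579) (31.0198, 19.0211)]  |A|=77.2089
11. canonical 4-gon: [(22.046, 26.837) (21.2669, 19.7384) (32.1921, 10.2579) (31.0198, 19.0211)]
12. shoelace: 77.2089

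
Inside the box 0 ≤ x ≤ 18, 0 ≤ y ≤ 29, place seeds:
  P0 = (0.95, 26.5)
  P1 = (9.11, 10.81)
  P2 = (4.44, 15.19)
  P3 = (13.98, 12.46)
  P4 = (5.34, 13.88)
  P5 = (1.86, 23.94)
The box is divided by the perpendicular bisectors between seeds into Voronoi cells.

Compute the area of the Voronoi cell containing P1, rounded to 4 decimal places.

1. box [0,18]×[0,29]: [(0, 0) (18, 0) (18, 29) (0, 29)]
2. ⊥bis P1·P0 via (5.03,18.655): [(0, 16.039) (0, 0) (18, 0) (18, 25.4004)]  |A|=372.9547
3. ⊥bis P1·P2 via (6.775,13): [(0, 5.7764) (0, 0) (18, 0) (18, 24.9682)]  |A|=276.7017
4. ⊥bis P1·P3 via (11.545,11.635): [(9.9394, 16.3739) (0, 5.7764) (0, 0) (15.487, 0)]  |A|=155.499
5. ⊥bis P1·P4 via (7.225,12.345): [(10.1058, 15.8827) (0, 3.4726) (0, 0) (15.487, 0)]  |A|=140.5349
6. ⊥bis P1·P5 via (5.485,17.375): [(10.1058, 15.8827) (0, 3.4726) (0, 0) (15.487, 0)]  |A|=140.5349
7. canonical 4-gon: [(10.1058, 15.8827) (0, 3.4726) (0, 0) (15.487, 0)]
8. shoelace: 140.5349

Area of P1's cell: 140.5349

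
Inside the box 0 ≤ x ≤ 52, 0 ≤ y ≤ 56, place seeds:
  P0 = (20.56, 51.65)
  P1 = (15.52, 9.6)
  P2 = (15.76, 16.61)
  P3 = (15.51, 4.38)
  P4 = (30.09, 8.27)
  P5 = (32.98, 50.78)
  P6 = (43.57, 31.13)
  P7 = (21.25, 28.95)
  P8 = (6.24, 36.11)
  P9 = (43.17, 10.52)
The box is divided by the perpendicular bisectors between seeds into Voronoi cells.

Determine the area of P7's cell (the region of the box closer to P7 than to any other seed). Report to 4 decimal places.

Area of P7's cell: 339.4343

1. box [0,52]×[0,56]: [(0, 0) (52, 0) (52, 56) (0, 56)]
2. ⊥bis P7·P0 via (20.905,40.3): [(0, 39.6646) (0, 0) (52, 0) (52, 41.2452)]  |A|=2103.6532
3. ⊥bis P7·P1 via (18.385,19.275): [(0, 39.6646) (0, 24.7192) (52, 9.3208) (52, 41.2452)]  |A|=1218.6124
4. ⊥bis P7·P2 via (18.505,22.78): [(0, 39.6646) (0, 31.0128) (42.3036, 12.1921) (52, 9.3208) (52, 41.2452)]  |A|=1085.4928
5. ⊥bis P7·P3 via (18.38,16.665): [(0, 39.6646) (0, 31.0128) (42.3036, 12.1921) (52, 9.3208) (52, 41.2452)]  |A|=1085.4928
6. ⊥bis P7·P4 via (25.67,18.61): [(0, 39.6646) (0, 31.0128) (26.7961, 19.0914) (52, 29.8652) (52, 41.2452)]  |A|=815.4078
7. ⊥bis P7·P5 via (27.115,39.865): [(26.0163, 40.4554) (0, 39.6646) (0, 31.0128) (26.7961, 19.0914) (48.5052, 28.3713)]  |A|=629.6473
8. ⊥bis P7·P6 via (32.41,30.04): [(31.6905, 37.4064) (26.0163, 40.4554) (0, 39.6646) (0, 31.0128) (26.7961, 19.0914) (33.2115, 21.8337)]  |A|=505.5933
9. ⊥bis P7·P8 via (13.745,32.53): [(31.6905, 37.4064) (26.0163, 40.4554) (17.4006, 40.1935) (10.7417, 26.2339) (26.7961, 19.0914) (33.2115, 21.8337)]  |A|=339.4343
10. ⊥bis P7·P9 via (32.21,19.735): [(31.6905, 37.4064) (26.0163, 40.4554) (17.4006, 40.1935) (10.7417, 26.2339) (26.7961, 19.0914) (33.2115, 21.8337)]  |A|=339.4343
11. canonical 6-gon: [(31.6905, 37.4064) (26.0163, 40.4554) (17.4006, 40.1935) (10.7417, 26.2339) (26.7961, 19.0914) (33.2115, 21.8337)]
12. shoelace: 339.4343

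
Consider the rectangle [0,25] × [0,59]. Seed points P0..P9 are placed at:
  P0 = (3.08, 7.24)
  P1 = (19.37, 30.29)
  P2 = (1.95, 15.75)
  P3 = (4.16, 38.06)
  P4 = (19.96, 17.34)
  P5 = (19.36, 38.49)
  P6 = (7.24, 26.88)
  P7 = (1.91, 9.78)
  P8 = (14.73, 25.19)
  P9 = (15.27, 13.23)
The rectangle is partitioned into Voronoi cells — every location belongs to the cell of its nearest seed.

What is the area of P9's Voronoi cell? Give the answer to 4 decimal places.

1. box [0,25]×[0,59]: [(0, 0) (25, 0) (25, 59) (0, 59)]
2. ⊥bis P9·P0 via (9.175,10.235): [(0, 28.9067) (14.2043, 0) (25, 0) (25, 59) (0, 59)]  |A|=1269.7
3. ⊥bis P9·P1 via (17.32,21.76): [(1.6627, 25.5229) (14.2043, 0) (25, 0) (25, 19.9143)]  |A|=370.1405
4. ⊥bis P9·P2 via (8.61,14.49): [(10.3044, 23.446) (8.1858, 12.248) (14.2043, 0) (25, 0) (25, 19.9143)]  |A|=319.5558
5. ⊥bis P9·P3 via (9.715,25.645): [(10.3044, 23.446) (8.1858, 12.248) (14.2043, 0) (25, 0) (25, 19.9143)]  |A|=319.5558
6. ⊥bis P9·P4 via (17.615,15.285): [(10.5056, 23.3977) (10.3044, 23.446) (8.1858, 12.248) (14.2043, 0) (25, 0) (25, 6.8578)]  |A|=224.933
7. ⊥bis P9·P5 via (17.315,25.86): [(10.5056, 23.3977) (10.3044, 23.446) (8.1858, 12.248) (14.2043, 0) (25, 0) (25, 6.8578)]  |A|=224.933
8. ⊥bis P9·P6 via (11.255,20.055): [(12.6934, 20.9012) (9.4634, 19.0011) (8.1858, 12.248) (14.2043, 0) (25, 0) (25, 6.8578)]  |A|=218.3552
9. ⊥bis P9·P7 via (8.59,11.505): [(12.6934, 20.9012) (9.4634, 19.0011) (8.2756, 12.7225) (8.6333, 11.3375) (14.2043, 0) (25, 0) (25, 6.8578)]  |A|=218.2082
10. ⊥bis P9·P8 via (15,19.21): [(14.2068, 19.1742) (9.4556, 18.9597) (8.2756, 12.7225) (8.6333, 11.3375) (14.2043, 0) (25, 0) (25, 6.8578)]  |A|=213.8838
11. canonical 7-gon: [(14.2068, 19.1742) (9.4556, 18.9597) (8.2756, 12.7225) (8.6333, 11.3375) (14.2043, 0) (25, 0) (25, 6.8578)]
12. shoelace: 213.8838

Area of P9's cell: 213.8838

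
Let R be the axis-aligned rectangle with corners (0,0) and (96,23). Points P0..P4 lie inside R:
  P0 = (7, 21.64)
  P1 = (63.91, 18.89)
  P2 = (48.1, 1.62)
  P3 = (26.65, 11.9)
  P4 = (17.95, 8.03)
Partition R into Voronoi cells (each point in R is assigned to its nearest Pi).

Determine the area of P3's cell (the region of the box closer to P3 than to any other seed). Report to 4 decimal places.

1. box [0,96]×[0,23]: [(0, 0) (96, 0) (96, 23) (0, 23)]
2. ⊥bis P3·P0 via (16.825,16.77): [(8.5125, 0) (96, 0) (96, 23) (19.9131, 23)]  |A|=1881.1057
3. ⊥bis P3·P1 via (45.28,15.395): [(8.5125, 0) (48.1681, 0) (43.8533, 23) (19.9131, 23)]  |A|=731.3519
4. ⊥bis P3·P2 via (37.375,6.76): [(8.5125, 0) (34.1352, 0) (44.2204, 21.0434) (43.8533, 23) (19.9131, 23)]  |A|=583.7025
5. ⊥bis P3·P4 via (22.3,9.965): [(18.1151, 19.3728) (26.7327, 0) (34.1352, 0) (44.2204, 21.0434) (43.8533, 23) (19.9131, 23)]  |A|=407.2146
6. canonical 6-gon: [(18.1151, 19.3728) (26.7327, 0) (34.1352, 0) (44.2204, 21.0434) (43.8533, 23) (19.9131, 23)]
7. shoelace: 407.2146

Area of P3's cell: 407.2146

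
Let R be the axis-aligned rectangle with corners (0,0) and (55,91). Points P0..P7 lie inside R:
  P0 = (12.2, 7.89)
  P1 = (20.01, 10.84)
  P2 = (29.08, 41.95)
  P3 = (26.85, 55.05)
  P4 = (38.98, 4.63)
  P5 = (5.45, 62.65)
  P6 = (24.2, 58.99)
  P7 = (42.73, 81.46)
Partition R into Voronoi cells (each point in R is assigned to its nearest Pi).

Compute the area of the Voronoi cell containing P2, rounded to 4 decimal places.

Area of P2's cell: 1075.1587

1. box [0,55]×[0,91]: [(0, 0) (55, 0) (55, 91) (0, 91)]
2. ⊥bis P2·P0 via (20.64,24.92): [(0, 35.1491) (55, 7.8913) (55, 91) (0, 91)]  |A|=3821.3884
3. ⊥bis P2·P1 via (24.545,26.395): [(0, 35.1491) (7.8319, 31.2676) (55, 17.516) (55, 91) (0, 91)]  |A|=3594.4004
4. ⊥bis P2·P3 via (27.965,48.5): [(0, 43.7395) (0, 35.1491) (7.8319, 31.2676) (55, 17.516) (55, 53.1021)]  |A|=1252.5468
5. ⊥bis P2·P4 via (34.03,23.29): [(0, 43.7395) (0, 35.1491) (7.8319, 31.2676) (34.64, 23.4518) (55, 28.8528) (55, 53.1021)]  |A|=1137.1383
6. ⊥bis P2·P5 via (17.265,52.3): [(11.4775, 45.6934) (1.5624, 34.3748) (7.8319, 31.2676) (34.64, 23.4518) (55, 28.8528) (55, 53.1021)]  |A|=1075.1587
7. ⊥bis P2·P6 via (26.64,50.47): [(11.4775, 45.6934) (1.5624, 34.3748) (7.8319, 31.2676) (34.64, 23.4518) (55, 28.8528) (55, 53.1021)]  |A|=1075.1587
8. ⊥bis P2·P7 via (35.905,61.705): [(11.4775, 45.6934) (1.5624, 34.3748) (7.8319, 31.2676) (34.64, 23.4518) (55, 28.8528) (55, 53.1021)]  |A|=1075.1587
9. canonical 6-gon: [(11.4775, 45.6934) (1.5624, 34.3748) (7.8319, 31.2676) (34.64, 23.4518) (55, 28.8528) (55, 53.1021)]
10. shoelace: 1075.1587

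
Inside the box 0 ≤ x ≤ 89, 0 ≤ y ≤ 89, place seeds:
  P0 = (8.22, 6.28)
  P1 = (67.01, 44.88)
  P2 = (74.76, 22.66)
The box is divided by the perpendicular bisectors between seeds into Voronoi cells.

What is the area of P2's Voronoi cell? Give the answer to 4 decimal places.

Area of P2's cell: 1494.4607

1. box [0,89]×[0,89]: [(0, 0) (89, 0) (89, 89) (0, 89)]
2. ⊥bis P2·P0 via (41.49,14.47): [(45.052, 0) (89, 0) (89, 89) (23.1431, 89)]  |A|=4886.3151
3. ⊥bis P2·P1 via (70.885,33.77): [(39.4389, 22.8021) (45.052, 0) (89, 0) (89, 40.0882)]  |A|=1494.4607
4. canonical 4-gon: [(39.4389, 22.8021) (45.052, 0) (89, 0) (89, 40.0882)]
5. shoelace: 1494.4607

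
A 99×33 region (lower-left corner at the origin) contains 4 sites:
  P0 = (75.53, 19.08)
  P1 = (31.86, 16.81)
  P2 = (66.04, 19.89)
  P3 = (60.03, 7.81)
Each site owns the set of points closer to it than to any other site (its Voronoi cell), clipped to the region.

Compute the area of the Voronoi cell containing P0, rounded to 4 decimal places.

1. box [0,99]×[0,33]: [(0, 0) (99, 0) (99, 33) (0, 33)]
2. ⊥bis P0·P1 via (53.695,17.945): [(54.6278, 0) (99, 0) (99, 33) (52.9124, 33)]  |A|=1492.5863
3. ⊥bis P0·P2 via (70.785,19.485): [(69.1219, 0) (99, 0) (99, 33) (71.9385, 33)]  |A|=939.5027
4. ⊥bis P0·P3 via (67.78,13.445): [(70.0079, 10.3809) (77.5558, 0) (99, 0) (99, 33) (71.9385, 33)]  |A|=895.7271
5. canonical 5-gon: [(70.0079, 10.3809) (77.5558, 0) (99, 0) (99, 33) (71.9385, 33)]
6. shoelace: 895.7271

Area of P0's cell: 895.7271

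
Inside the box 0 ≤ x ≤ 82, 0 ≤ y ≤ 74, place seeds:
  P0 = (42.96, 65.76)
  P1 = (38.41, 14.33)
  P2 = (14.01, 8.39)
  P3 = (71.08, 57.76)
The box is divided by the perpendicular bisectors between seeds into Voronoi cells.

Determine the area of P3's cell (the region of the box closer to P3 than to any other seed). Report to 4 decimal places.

1. box [0,82]×[0,74]: [(0, 0) (82, 0) (82, 74) (0, 74)]
2. ⊥bis P3·P0 via (57.02,61.76): [(39.4496, 0) (82, 0) (82, 74) (60.5022, 74)]  |A|=2369.7832
3. ⊥bis P3·P1 via (54.745,36.045): [(50.5928, 39.1685) (82, 15.5426) (82, 74) (60.5022, 74)]  |A|=1292.3921
4. ⊥bis P3·P2 via (42.545,33.075): [(50.5928, 39.1685) (82, 15.5426) (82, 74) (60.5022, 74)]  |A|=1292.3921
5. canonical 4-gon: [(50.5928, 39.1685) (82, 15.5426) (82, 74) (60.5022, 74)]
6. shoelace: 1292.3921

Area of P3's cell: 1292.3921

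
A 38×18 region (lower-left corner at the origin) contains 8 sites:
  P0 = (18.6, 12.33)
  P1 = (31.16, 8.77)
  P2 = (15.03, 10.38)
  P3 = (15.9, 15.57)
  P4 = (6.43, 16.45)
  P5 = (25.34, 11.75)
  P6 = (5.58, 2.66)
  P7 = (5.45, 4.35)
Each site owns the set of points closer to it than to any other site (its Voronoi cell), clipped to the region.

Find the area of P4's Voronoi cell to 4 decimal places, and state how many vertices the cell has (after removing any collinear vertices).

Area of P4's cell: 79.0175 (5 vertices)

1. box [0,38]×[0,18]: [(0, 0) (38, 0) (38, 18) (0, 18)]
2. ⊥bis P4·P0 via (12.515,14.39): [(0, 0) (7.6434, 0) (13.7371, 18) (0, 18)]  |A|=192.4251
3. ⊥bis P4·P1 via (18.795,12.61): [(0, 0) (7.6434, 0) (13.7371, 18) (0, 18)]  |A|=192.4251
4. ⊥bis P4·P2 via (10.73,13.415): [(0, 0) (1.2615, 0) (13.526, 17.3764) (13.7371, 18) (0, 18)]  |A|=136.9776
5. ⊥bis P4·P3 via (11.165,16.01): [(0, 0) (1.2615, 0) (10.9533, 13.7313) (11.3499, 18) (0, 18)]  |A|=131.465
6. ⊥bis P4·P5 via (15.885,14.1): [(0, 0) (1.2615, 0) (10.9533, 13.7313) (11.3499, 18) (0, 18)]  |A|=131.465
7. ⊥bis P4·P6 via (6.005,9.555): [(0, 9.9251) (7.9222, 9.4368) (10.9533, 13.7313) (11.3499, 18) (0, 18)]  |A|=86.1985
8. ⊥bis P4·P7 via (5.94,10.4): [(0, 10.8811) (8.458, 10.1961) (10.9533, 13.7313) (11.3499, 18) (0, 18)]  |A|=79.0175
9. canonical 5-gon: [(0, 10.8811) (8.458, 10.1961) (10.9533, 13.7313) (11.3499, 18) (0, 18)]
10. shoelace: 79.0175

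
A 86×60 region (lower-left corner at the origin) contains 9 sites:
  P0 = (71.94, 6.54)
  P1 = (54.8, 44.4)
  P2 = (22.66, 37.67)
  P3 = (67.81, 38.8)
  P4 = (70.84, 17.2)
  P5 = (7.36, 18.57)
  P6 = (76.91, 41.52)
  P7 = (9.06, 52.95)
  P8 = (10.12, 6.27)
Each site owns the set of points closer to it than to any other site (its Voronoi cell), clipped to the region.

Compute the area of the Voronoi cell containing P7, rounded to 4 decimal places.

1. box [0,86]×[0,60]: [(0, 0) (86, 0) (86, 60) (0, 60)]
2. ⊥bis P7·P0 via (40.5,29.745): [(0, 0) (18.546, 0) (62.8304, 60) (0, 60)]  |A|=2441.2925
3. ⊥bis P7·P1 via (31.93,48.675): [(0, 0) (18.546, 0) (24.2848, 7.7753) (34.0469, 60) (0, 60)]  |A|=1689.6894
4. ⊥bis P7·P2 via (15.86,45.31): [(0, 31.1938) (32.3646, 60) (0, 60)]  |A|=466.1517
5. ⊥bis P7·P3 via (38.435,45.875): [(0, 31.1938) (32.3646, 60) (0, 60)]  |A|=466.1517
6. ⊥bis P7·P4 via (39.95,35.075): [(0, 31.1938) (32.3646, 60) (0, 60)]  |A|=466.1517
7. ⊥bis P7·P5 via (8.21,35.76): [(0, 36.166) (5.2924, 35.9043) (32.3646, 60) (0, 60)]  |A|=452.9944
8. ⊥bis P7·P6 via (42.985,47.235): [(0, 36.166) (5.2924, 35.9043) (32.3646, 60) (0, 60)]  |A|=452.9944
9. ⊥bis P7·P8 via (9.59,29.61): [(0, 36.166) (5.2924, 35.9043) (32.3646, 60) (0, 60)]  |A|=452.9944
10. canonical 4-gon: [(0, 36.166) (5.2924, 35.9043) (32.3646, 60) (0, 60)]
11. shoelace: 452.9944

Area of P7's cell: 452.9944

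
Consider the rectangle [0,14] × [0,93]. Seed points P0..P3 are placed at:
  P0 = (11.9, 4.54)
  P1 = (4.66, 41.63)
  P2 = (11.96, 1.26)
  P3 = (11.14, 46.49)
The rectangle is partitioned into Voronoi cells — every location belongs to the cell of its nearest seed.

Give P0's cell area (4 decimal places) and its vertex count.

Area of P0's cell: 280.3546 (4 vertices)

1. box [0,14]×[0,93]: [(0, 0) (14, 0) (14, 93) (0, 93)]
2. ⊥bis P0·P1 via (8.28,23.085): [(0, 21.4687) (0, 0) (14, 0) (14, 24.2015)]  |A|=319.692
3. ⊥bis P0·P2 via (11.93,2.9): [(0, 21.4687) (0, 2.6818) (14, 2.9379) (14, 24.2015)]  |A|=280.3546
4. ⊥bis P0·P3 via (11.52,25.515): [(0, 21.4687) (0, 2.6818) (14, 2.9379) (14, 24.2015)]  |A|=280.3546
5. canonical 4-gon: [(0, 21.4687) (0, 2.6818) (14, 2.9379) (14, 24.2015)]
6. shoelace: 280.3546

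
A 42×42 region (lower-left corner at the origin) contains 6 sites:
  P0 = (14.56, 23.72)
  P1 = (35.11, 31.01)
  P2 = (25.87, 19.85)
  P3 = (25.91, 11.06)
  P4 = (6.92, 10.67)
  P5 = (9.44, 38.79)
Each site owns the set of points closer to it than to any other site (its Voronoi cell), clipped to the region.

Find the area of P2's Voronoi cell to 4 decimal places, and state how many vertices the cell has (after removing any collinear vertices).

Area of P2's cell: 192.8844 (4 vertices)

1. box [0,42]×[0,42]: [(0, 0) (42, 0) (42, 42) (0, 42)]
2. ⊥bis P2·P0 via (20.215,21.785): [(12.7607, 0) (42, 0) (42, 42) (27.1321, 42)]  |A|=926.2515
3. ⊥bis P2·P1 via (30.49,25.43): [(23.4552, 31.2545) (12.7607, 0) (42, 0) (42, 15.9002)]  |A|=604.3624
4. ⊥bis P2·P3 via (25.89,15.455): [(23.4552, 31.2545) (18.0368, 15.4193) (42, 15.5283) (42, 15.9002)]  |A|=192.8844
5. ⊥bis P2·P4 via (16.395,15.26): [(23.4552, 31.2545) (18.0368, 15.4193) (42, 15.5283) (42, 15.9002)]  |A|=192.8844
6. ⊥bis P2·P5 via (17.655,29.32): [(23.4552, 31.2545) (18.0368, 15.4193) (42, 15.5283) (42, 15.9002)]  |A|=192.8844
7. canonical 4-gon: [(23.4552, 31.2545) (18.0368, 15.4193) (42, 15.5283) (42, 15.9002)]
8. shoelace: 192.8844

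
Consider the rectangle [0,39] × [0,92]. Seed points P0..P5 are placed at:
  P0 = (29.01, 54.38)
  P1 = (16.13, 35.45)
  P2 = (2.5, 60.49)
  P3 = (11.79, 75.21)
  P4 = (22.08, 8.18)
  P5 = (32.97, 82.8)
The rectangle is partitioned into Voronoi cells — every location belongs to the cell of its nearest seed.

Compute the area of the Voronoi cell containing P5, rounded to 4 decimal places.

Area of P5's cell: 402.6215

1. box [0,39]×[0,92]: [(0, 0) (39, 0) (39, 92) (0, 92)]
2. ⊥bis P5·P0 via (30.99,68.59): [(0, 72.9081) (39, 67.4739) (39, 92) (0, 92)]  |A|=850.551
3. ⊥bis P5·P1 via (24.55,59.125): [(0, 72.9081) (39, 67.4739) (39, 92) (0, 92)]  |A|=850.551
4. ⊥bis P5·P2 via (17.735,71.645): [(18.72, 70.2997) (39, 67.4739) (39, 92) (2.8312, 92)]  |A|=641.1319
5. ⊥bis P5·P3 via (22.38,79.005): [(25.8559, 69.3054) (39, 67.4739) (39, 92) (17.7232, 92)]  |A|=402.6215
6. ⊥bis P5·P4 via (27.525,45.49): [(25.8559, 69.3054) (39, 67.4739) (39, 92) (17.7232, 92)]  |A|=402.6215
7. canonical 4-gon: [(25.8559, 69.3054) (39, 67.4739) (39, 92) (17.7232, 92)]
8. shoelace: 402.6215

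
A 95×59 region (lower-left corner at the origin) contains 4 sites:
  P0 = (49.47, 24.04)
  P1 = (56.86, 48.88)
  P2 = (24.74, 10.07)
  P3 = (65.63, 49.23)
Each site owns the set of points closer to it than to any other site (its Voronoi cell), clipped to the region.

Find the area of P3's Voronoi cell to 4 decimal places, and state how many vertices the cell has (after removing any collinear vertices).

Area of P3's cell: 1197.9147 (4 vertices)

1. box [0,95]×[0,59]: [(0, 0) (95, 0) (95, 59) (0, 59)]
2. ⊥bis P3·P0 via (57.55,36.635): [(95, 12.6099) (95, 59) (22.6877, 59)]  |A|=1677.2864
3. ⊥bis P3·P1 via (61.245,49.055): [(61.8508, 33.8759) (95, 12.6099) (95, 59) (60.8481, 59)]  |A|=1197.9147
4. ⊥bis P3·P2 via (45.185,29.65): [(61.8508, 33.8759) (95, 12.6099) (95, 59) (60.8481, 59)]  |A|=1197.9147
5. canonical 4-gon: [(61.8508, 33.8759) (95, 12.6099) (95, 59) (60.8481, 59)]
6. shoelace: 1197.9147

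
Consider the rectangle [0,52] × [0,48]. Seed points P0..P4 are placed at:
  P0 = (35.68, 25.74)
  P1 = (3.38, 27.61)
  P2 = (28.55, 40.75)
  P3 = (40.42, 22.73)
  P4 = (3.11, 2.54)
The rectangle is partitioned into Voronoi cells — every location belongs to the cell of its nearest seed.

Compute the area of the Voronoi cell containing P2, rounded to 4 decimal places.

1. box [0,52]×[0,48]: [(0, 0) (52, 0) (52, 48) (0, 48)]
2. ⊥bis P2·P0 via (32.115,33.245): [(0, 17.9898) (52, 42.6907) (52, 48) (0, 48)]  |A|=918.3058
3. ⊥bis P2·P1 via (15.965,34.18): [(19.5652, 27.2837) (52, 42.6907) (52, 48) (8.7503, 48)]  |A|=534.091
4. ⊥bis P2·P3 via (34.485,31.74): [(19.5652, 27.2837) (48.8064, 41.1737) (52, 43.2774) (52, 48) (8.7503, 48)]  |A|=533.1543
5. ⊥bis P2·P4 via (15.83,21.645): [(19.5652, 27.2837) (48.8064, 41.1737) (52, 43.2774) (52, 48) (8.7503, 48)]  |A|=533.1543
6. canonical 5-gon: [(19.5652, 27.2837) (48.8064, 41.1737) (52, 43.2774) (52, 48) (8.7503, 48)]
7. shoelace: 533.1543

Area of P2's cell: 533.1543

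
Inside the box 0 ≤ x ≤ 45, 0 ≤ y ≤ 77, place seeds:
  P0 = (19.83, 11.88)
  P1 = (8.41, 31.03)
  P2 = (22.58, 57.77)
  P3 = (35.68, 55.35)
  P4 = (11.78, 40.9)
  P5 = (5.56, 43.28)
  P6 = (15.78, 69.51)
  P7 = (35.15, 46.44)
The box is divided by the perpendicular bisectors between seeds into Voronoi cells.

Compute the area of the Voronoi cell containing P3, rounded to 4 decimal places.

1. box [0,45]×[0,77]: [(0, 0) (45, 0) (45, 77) (0, 77)]
2. ⊥bis P3·P0 via (27.755,33.615): [(0, 43.735) (45, 27.3271) (45, 77) (0, 77)]  |A|=1866.1017
3. ⊥bis P3·P1 via (22.045,43.19): [(0, 67.909) (31.9475, 32.0863) (45, 27.3271) (45, 77) (0, 77)]  |A|=1479.9517
4. ⊥bis P3·P2 via (29.13,56.56): [(25.8682, 38.9031) (31.9475, 32.0863) (45, 27.3271) (45, 77) (32.9059, 77)]  |A|=735.5607
5. ⊥bis P3·P4 via (23.73,48.125): [(26.6727, 43.2579) (33.8454, 31.3943) (45, 27.3271) (45, 77) (32.9059, 77)]  |A|=710.8054
6. ⊥bis P3·P5 via (20.62,49.315): [(26.6727, 43.2579) (33.8454, 31.3943) (45, 27.3271) (45, 77) (32.9059, 77)]  |A|=710.8054
7. ⊥bis P3·P6 via (25.73,62.43): [(31.7868, 70.9421) (26.6727, 43.2579) (33.8454, 31.3943) (45, 27.3271) (45, 77) (36.0974, 77)]  |A|=701.1386
8. ⊥bis P3·P7 via (35.415,50.895): [(31.7868, 70.9421) (28.1632, 51.3264) (45, 50.3248) (45, 77) (36.0974, 77)]  |A|=370.1449
9. canonical 5-gon: [(31.7868, 70.9421) (28.1632, 51.3264) (45, 50.3248) (45, 77) (36.0974, 77)]
10. shoelace: 370.1449

Area of P3's cell: 370.1449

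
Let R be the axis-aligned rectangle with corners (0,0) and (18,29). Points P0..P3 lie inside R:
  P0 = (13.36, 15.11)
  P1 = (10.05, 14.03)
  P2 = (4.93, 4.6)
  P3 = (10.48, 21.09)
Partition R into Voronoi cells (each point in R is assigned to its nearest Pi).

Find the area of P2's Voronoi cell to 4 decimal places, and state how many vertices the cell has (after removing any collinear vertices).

Area of P2's cell: 151.4984 (5 vertices)

1. box [0,18]×[0,29]: [(0, 0) (18, 0) (18, 29) (0, 29)]
2. ⊥bis P2·P0 via (9.145,9.855): [(0, 17.1901) (0, 0) (18, 0) (18, 2.7525)]  |A|=179.4835
3. ⊥bis P2·P1 via (7.49,9.315): [(14.6962, 5.4024) (0, 13.3817) (0, 0) (18, 0) (18, 2.7525)]  |A|=151.4984
4. ⊥bis P2·P3 via (7.705,12.845): [(14.6962, 5.4024) (0, 13.3817) (0, 0) (18, 0) (18, 2.7525)]  |A|=151.4984
5. canonical 5-gon: [(14.6962, 5.4024) (0, 13.3817) (0, 0) (18, 0) (18, 2.7525)]
6. shoelace: 151.4984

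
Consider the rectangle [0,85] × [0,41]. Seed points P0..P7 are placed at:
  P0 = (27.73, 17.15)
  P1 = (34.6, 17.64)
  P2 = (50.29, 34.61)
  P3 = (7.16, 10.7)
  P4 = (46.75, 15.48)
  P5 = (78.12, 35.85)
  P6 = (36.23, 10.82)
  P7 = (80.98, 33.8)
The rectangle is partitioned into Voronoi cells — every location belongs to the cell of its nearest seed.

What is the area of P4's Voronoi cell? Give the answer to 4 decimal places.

1. box [0,85]×[0,41]: [(0, 0) (85, 0) (85, 41) (0, 41)]
2. ⊥bis P4·P0 via (37.24,16.315): [(35.8075, 0) (85, 0) (85, 41) (39.4074, 41)]  |A|=1943.0944
3. ⊥bis P4·P1 via (40.675,16.56): [(37.731, 0) (85, 0) (85, 41) (45.0199, 41)]  |A|=1788.6068
4. ⊥bis P4·P2 via (48.52,25.045): [(42.3853, 26.1802) (37.731, 0) (85, 0) (85, 18.2944)]  |A|=1008.5619
5. ⊥bis P4·P3 via (26.955,13.09): [(42.3853, 26.1802) (37.731, 0) (85, 0) (85, 18.2944)]  |A|=1008.5619
6. ⊥bis P4·P5 via (62.435,25.665): [(64.793, 22.0337) (42.3853, 26.1802) (37.731, 0) (79.1005, 0)]  |A|=758.7303
7. ⊥bis P4·P6 via (41.49,13.15): [(64.793, 22.0337) (42.3853, 26.1802) (40.4758, 15.4395) (47.315, 0) (79.1005, 0)]  |A|=684.7439
8. ⊥bis P4·P7 via (63.865,24.64): [(67.4493, 17.943) (64.793, 22.0337) (42.3853, 26.1802) (40.4758, 15.4395) (47.315, 0) (77.0524, 0)]  |A|=666.3697
9. canonical 6-gon: [(67.4493, 17.943) (64.793, 22.0337) (42.3853, 26.1802) (40.4758, 15.4395) (47.315, 0) (77.0524, 0)]
10. shoelace: 666.3697

Area of P4's cell: 666.3697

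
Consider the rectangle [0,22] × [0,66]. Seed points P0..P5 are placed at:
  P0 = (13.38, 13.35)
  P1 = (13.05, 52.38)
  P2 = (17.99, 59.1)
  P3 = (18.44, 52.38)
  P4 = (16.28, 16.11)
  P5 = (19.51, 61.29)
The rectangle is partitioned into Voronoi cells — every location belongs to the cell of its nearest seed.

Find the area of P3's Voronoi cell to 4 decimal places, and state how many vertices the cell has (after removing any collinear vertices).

1. box [0,22]×[0,66]: [(0, 0) (22, 0) (22, 66) (0, 66)]
2. ⊥bis P3·P0 via (15.91,32.865): [(0, 34.9276) (22, 32.0755) (22, 66) (0, 66)]  |A|=714.9659
3. ⊥bis P3·P1 via (15.745,52.38): [(15.745, 32.8864) (22, 32.0755) (22, 66) (15.745, 66)]  |A|=209.6618
4. ⊥bis P3·P2 via (18.215,55.74): [(15.745, 55.5746) (15.745, 32.8864) (22, 32.0755) (22, 55.9935)]  |A|=145.7609
5. ⊥bis P3·P4 via (17.36,34.245): [(15.745, 55.5746) (15.745, 34.3412) (22, 33.9687) (22, 55.9935)]  |A|=135.29
6. ⊥bis P3·P5 via (18.975,56.835): [(15.745, 55.5746) (15.745, 34.3412) (22, 33.9687) (22, 55.9935)]  |A|=135.29
7. canonical 4-gon: [(15.745, 55.5746) (15.745, 34.3412) (22, 33.9687) (22, 55.9935)]
8. shoelace: 135.29

Area of P3's cell: 135.2900 (4 vertices)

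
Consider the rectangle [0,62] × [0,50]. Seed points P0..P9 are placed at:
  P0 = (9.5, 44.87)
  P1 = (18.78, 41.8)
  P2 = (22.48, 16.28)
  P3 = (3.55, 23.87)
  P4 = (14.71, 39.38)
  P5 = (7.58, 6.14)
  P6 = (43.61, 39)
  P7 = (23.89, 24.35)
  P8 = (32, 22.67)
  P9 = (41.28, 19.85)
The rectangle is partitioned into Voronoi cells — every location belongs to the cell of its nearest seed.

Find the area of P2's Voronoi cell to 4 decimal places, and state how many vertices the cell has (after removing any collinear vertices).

1. box [0,62]×[0,50]: [(0, 0) (62, 0) (62, 50) (0, 50)]
2. ⊥bis P2·P0 via (15.99,30.575): [(0, 23.3155) (0, 0) (62, 0) (62, 50) (58.7759, 50)]  |A|=2315.7964
3. ⊥bis P2·P1 via (20.63,29.04): [(8.8457, 27.3315) (0, 23.3155) (0, 0) (62, 0) (62, 35.038)]  |A|=1881.6063
4. ⊥bis P2·P3 via (13.015,20.075): [(16.3614, 28.4211) (4.9659, 0) (62, 0) (62, 35.038)]  |A|=1610.0292
5. ⊥bis P2·P4 via (18.595,27.83): [(23.3759, 29.4381) (15.7392, 26.8694) (4.9659, 0) (62, 0) (62, 35.038)]  |A|=1604.9034
6. ⊥bis P2·P5 via (15.03,11.21): [(23.3759, 29.4381) (15.7392, 26.8694) (11.5254, 16.3598) (22.6588, 0) (62, 0) (62, 35.038)]  |A|=1460.1774
7. ⊥bis P2·P6 via (33.045,27.64): [(30.0683, 30.4084) (23.3759, 29.4381) (15.7392, 26.8694) (11.5254, 16.3598) (22.6588, 0) (62, 0) (62, 0.7113)]  |A|=912.1227
8. ⊥bis P2·P7 via (23.185,20.315): [(45.0241, 16.4993) (13.7707, 21.9599) (11.5254, 16.3598) (22.6588, 0) (62, 0) (62, 0.7113)]  |A|=699.0211
9. ⊥bis P2·P8 via (27.24,19.475): [(27.14, 19.624) (13.7707, 21.9599) (11.5254, 16.3598) (22.6588, 0) (40.312, 0)]  |A|=359.1664
10. ⊥bis P2·P9 via (31.88,18.065): [(33.3372, 10.3912) (27.14, 19.624) (13.7707, 21.9599) (11.5254, 16.3598) (22.6588, 0) (35.3104, 0)]  |A|=333.1802
11. canonical 6-gon: [(33.3372, 10.3912) (27.14, 19.624) (13.7707, 21.9599) (11.5254, 16.3598) (22.6588, 0) (35.3104, 0)]
12. shoelace: 333.1802

Area of P2's cell: 333.1802 (6 vertices)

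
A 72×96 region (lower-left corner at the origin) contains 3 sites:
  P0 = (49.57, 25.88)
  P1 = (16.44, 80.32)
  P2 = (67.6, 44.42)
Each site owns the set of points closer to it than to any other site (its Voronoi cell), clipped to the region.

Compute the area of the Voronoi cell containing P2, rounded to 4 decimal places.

1. box [0,72]×[0,96]: [(0, 0) (72, 0) (72, 96) (0, 96)]
2. ⊥bis P2·P0 via (58.585,35.15): [(0, 92.1234) (72, 22.104) (72, 96) (0, 96)]  |A|=2799.8115
3. ⊥bis P2·P1 via (42.02,62.37): [(37.3858, 55.766) (72, 22.104) (72, 96) (65.6188, 96)]  |A|=1407.2931
4. canonical 4-gon: [(37.3858, 55.766) (72, 22.104) (72, 96) (65.6188, 96)]
5. shoelace: 1407.2931

Area of P2's cell: 1407.2931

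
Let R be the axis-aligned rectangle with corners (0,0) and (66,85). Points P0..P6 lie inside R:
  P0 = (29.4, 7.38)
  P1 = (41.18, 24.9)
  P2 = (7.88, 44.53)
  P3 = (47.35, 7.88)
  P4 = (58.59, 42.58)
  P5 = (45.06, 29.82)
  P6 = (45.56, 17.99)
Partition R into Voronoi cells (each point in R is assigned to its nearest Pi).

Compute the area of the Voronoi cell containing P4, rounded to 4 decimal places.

Area of P4's cell: 1489.1906

1. box [0,66]×[0,85]: [(0, 0) (66, 0) (66, 85) (0, 85)]
2. ⊥bis P4·P0 via (43.995,24.98): [(0, 61.4634) (66, 6.7321) (66, 85) (0, 85)]  |A|=3359.5499
3. ⊥bis P4·P1 via (49.885,33.74): [(0, 82.8632) (66, 17.8711) (66, 85) (0, 85)]  |A|=2285.7687
4. ⊥bis P4·P2 via (33.235,43.555): [(33.4788, 49.8956) (66, 17.8711) (66, 85) (34.8287, 85)]  |A|=1638.6794
5. ⊥bis P4·P3 via (52.97,25.23): [(33.4788, 49.8956) (61.2509, 22.5476) (66, 21.0093) (66, 85) (34.8287, 85)]  |A|=1631.2276
6. ⊥bis P4·P5 via (51.825,36.2): [(33.6916, 55.4277) (66, 21.1696) (66, 85) (34.8287, 85)]  |A|=1492.0334
7. ⊥bis P4·P6 via (52.075,30.285): [(33.6916, 55.4277) (62.7261, 24.6411) (66, 22.9063) (66, 85) (34.8287, 85)]  |A|=1489.1906
8. canonical 5-gon: [(33.6916, 55.4277) (62.7261, 24.6411) (66, 22.9063) (66, 85) (34.8287, 85)]
9. shoelace: 1489.1906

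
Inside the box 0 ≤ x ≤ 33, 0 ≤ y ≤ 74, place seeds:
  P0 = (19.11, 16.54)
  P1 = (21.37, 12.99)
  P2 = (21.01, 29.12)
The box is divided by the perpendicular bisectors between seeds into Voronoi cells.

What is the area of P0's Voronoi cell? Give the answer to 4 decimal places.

Area of P0's cell: 365.0314

1. box [0,33]×[0,74]: [(0, 0) (33, 0) (33, 74) (0, 74)]
2. ⊥bis P0·P1 via (20.24,14.765): [(0, 1.8798) (33, 22.8883) (33, 74) (0, 74)]  |A|=2033.3266
3. ⊥bis P0·P2 via (20.06,22.83): [(0, 25.8597) (0, 1.8798) (30.4448, 21.2616)]  |A|=365.0314
4. canonical 3-gon: [(0, 25.8597) (0, 1.8798) (30.4448, 21.2616)]
5. shoelace: 365.0314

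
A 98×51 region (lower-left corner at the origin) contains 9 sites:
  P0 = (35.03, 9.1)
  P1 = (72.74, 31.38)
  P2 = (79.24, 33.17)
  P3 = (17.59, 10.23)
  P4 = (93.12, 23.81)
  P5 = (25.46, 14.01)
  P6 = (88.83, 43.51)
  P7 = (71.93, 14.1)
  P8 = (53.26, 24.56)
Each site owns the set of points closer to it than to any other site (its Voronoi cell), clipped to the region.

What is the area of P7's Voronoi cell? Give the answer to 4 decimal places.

Area of P7's cell: 624.5468

1. box [0,98]×[0,51]: [(0, 0) (98, 0) (98, 51) (0, 51)]
2. ⊥bis P7·P0 via (53.48,11.6): [(55.0518, 0) (98, 0) (98, 51) (48.1412, 51)]  |A|=2366.5769
3. ⊥bis P7·P1 via (72.335,22.74): [(51.8403, 23.7007) (55.0518, 0) (98, 0) (98, 21.537)]  |A|=1006.02
4. ⊥bis P7·P2 via (75.585,23.635): [(78.6979, 22.4417) (51.8403, 23.7007) (55.0518, 0) (98, 0) (98, 15.0428)]  |A|=943.3444
5. ⊥bis P7·P3 via (44.76,12.165): [(78.6979, 22.4417) (51.8403, 23.7007) (55.0518, 0) (98, 0) (98, 15.0428)]  |A|=943.3444
6. ⊥bis P7·P4 via (82.525,18.955): [(81.4023, 21.4051) (78.6979, 22.4417) (51.8403, 23.7007) (55.0518, 0) (91.2108, 0)]  |A|=745.8453
7. ⊥bis P7·P5 via (48.695,14.055): [(81.4023, 21.4051) (78.6979, 22.4417) (51.8403, 23.7007) (55.0518, 0) (91.2108, 0)]  |A|=745.8453
8. ⊥bis P7·P6 via (80.38,28.805): [(81.4023, 21.4051) (78.6979, 22.4417) (51.8403, 23.7007) (55.0518, 0) (91.2108, 0)]  |A|=745.8453
9. ⊥bis P7·P8 via (62.595,19.33): [(81.4023, 21.4051) (78.6979, 22.4417) (64.7058, 23.0976) (54.4117, 4.7237) (55.0518, 0) (91.2108, 0)]  |A|=624.5468
10. canonical 6-gon: [(81.4023, 21.4051) (78.6979, 22.4417) (64.7058, 23.0976) (54.4117, 4.7237) (55.0518, 0) (91.2108, 0)]
11. shoelace: 624.5468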